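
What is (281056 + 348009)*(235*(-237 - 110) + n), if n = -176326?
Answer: -162217620615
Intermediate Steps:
(281056 + 348009)*(235*(-237 - 110) + n) = (281056 + 348009)*(235*(-237 - 110) - 176326) = 629065*(235*(-347) - 176326) = 629065*(-81545 - 176326) = 629065*(-257871) = -162217620615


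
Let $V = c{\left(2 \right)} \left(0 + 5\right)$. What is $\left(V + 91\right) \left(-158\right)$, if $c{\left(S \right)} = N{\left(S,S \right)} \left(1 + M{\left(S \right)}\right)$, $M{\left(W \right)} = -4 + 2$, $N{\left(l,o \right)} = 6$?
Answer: $-9638$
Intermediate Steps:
$M{\left(W \right)} = -2$
$c{\left(S \right)} = -6$ ($c{\left(S \right)} = 6 \left(1 - 2\right) = 6 \left(-1\right) = -6$)
$V = -30$ ($V = - 6 \left(0 + 5\right) = \left(-6\right) 5 = -30$)
$\left(V + 91\right) \left(-158\right) = \left(-30 + 91\right) \left(-158\right) = 61 \left(-158\right) = -9638$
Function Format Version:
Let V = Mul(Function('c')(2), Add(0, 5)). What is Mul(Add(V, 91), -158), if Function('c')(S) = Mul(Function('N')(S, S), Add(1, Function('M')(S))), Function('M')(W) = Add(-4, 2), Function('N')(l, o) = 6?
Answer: -9638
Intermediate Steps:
Function('M')(W) = -2
Function('c')(S) = -6 (Function('c')(S) = Mul(6, Add(1, -2)) = Mul(6, -1) = -6)
V = -30 (V = Mul(-6, Add(0, 5)) = Mul(-6, 5) = -30)
Mul(Add(V, 91), -158) = Mul(Add(-30, 91), -158) = Mul(61, -158) = -9638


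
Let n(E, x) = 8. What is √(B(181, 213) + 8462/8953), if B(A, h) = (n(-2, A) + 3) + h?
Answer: √18030751102/8953 ≈ 14.998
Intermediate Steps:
B(A, h) = 11 + h (B(A, h) = (8 + 3) + h = 11 + h)
√(B(181, 213) + 8462/8953) = √((11 + 213) + 8462/8953) = √(224 + 8462*(1/8953)) = √(224 + 8462/8953) = √(2013934/8953) = √18030751102/8953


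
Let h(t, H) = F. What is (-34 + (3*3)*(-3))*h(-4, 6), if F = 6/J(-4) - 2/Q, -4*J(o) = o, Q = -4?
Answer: -793/2 ≈ -396.50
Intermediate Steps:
J(o) = -o/4
F = 13/2 (F = 6/((-¼*(-4))) - 2/(-4) = 6/1 - 2*(-¼) = 6*1 + ½ = 6 + ½ = 13/2 ≈ 6.5000)
h(t, H) = 13/2
(-34 + (3*3)*(-3))*h(-4, 6) = (-34 + (3*3)*(-3))*(13/2) = (-34 + 9*(-3))*(13/2) = (-34 - 27)*(13/2) = -61*13/2 = -793/2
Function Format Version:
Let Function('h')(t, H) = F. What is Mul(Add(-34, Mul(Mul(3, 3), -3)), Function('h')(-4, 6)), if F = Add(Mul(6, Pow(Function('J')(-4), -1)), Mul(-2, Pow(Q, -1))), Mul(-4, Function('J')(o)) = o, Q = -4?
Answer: Rational(-793, 2) ≈ -396.50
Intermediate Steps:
Function('J')(o) = Mul(Rational(-1, 4), o)
F = Rational(13, 2) (F = Add(Mul(6, Pow(Mul(Rational(-1, 4), -4), -1)), Mul(-2, Pow(-4, -1))) = Add(Mul(6, Pow(1, -1)), Mul(-2, Rational(-1, 4))) = Add(Mul(6, 1), Rational(1, 2)) = Add(6, Rational(1, 2)) = Rational(13, 2) ≈ 6.5000)
Function('h')(t, H) = Rational(13, 2)
Mul(Add(-34, Mul(Mul(3, 3), -3)), Function('h')(-4, 6)) = Mul(Add(-34, Mul(Mul(3, 3), -3)), Rational(13, 2)) = Mul(Add(-34, Mul(9, -3)), Rational(13, 2)) = Mul(Add(-34, -27), Rational(13, 2)) = Mul(-61, Rational(13, 2)) = Rational(-793, 2)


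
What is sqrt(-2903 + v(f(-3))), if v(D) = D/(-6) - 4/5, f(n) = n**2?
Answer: I*sqrt(290530)/10 ≈ 53.901*I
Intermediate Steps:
v(D) = -4/5 - D/6 (v(D) = D*(-1/6) - 4*1/5 = -D/6 - 4/5 = -4/5 - D/6)
sqrt(-2903 + v(f(-3))) = sqrt(-2903 + (-4/5 - 1/6*(-3)**2)) = sqrt(-2903 + (-4/5 - 1/6*9)) = sqrt(-2903 + (-4/5 - 3/2)) = sqrt(-2903 - 23/10) = sqrt(-29053/10) = I*sqrt(290530)/10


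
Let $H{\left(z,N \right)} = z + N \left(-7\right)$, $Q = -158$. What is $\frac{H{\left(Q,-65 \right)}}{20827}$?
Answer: $\frac{297}{20827} \approx 0.01426$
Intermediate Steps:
$H{\left(z,N \right)} = z - 7 N$
$\frac{H{\left(Q,-65 \right)}}{20827} = \frac{-158 - -455}{20827} = \left(-158 + 455\right) \frac{1}{20827} = 297 \cdot \frac{1}{20827} = \frac{297}{20827}$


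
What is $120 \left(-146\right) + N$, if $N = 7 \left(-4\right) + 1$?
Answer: $-17547$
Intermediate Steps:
$N = -27$ ($N = -28 + 1 = -27$)
$120 \left(-146\right) + N = 120 \left(-146\right) - 27 = -17520 - 27 = -17547$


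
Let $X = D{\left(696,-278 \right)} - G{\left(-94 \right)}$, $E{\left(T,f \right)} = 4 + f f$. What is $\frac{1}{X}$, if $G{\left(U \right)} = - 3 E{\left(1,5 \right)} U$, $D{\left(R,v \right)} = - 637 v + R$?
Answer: $\frac{1}{169604} \approx 5.8961 \cdot 10^{-6}$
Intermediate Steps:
$D{\left(R,v \right)} = R - 637 v$
$E{\left(T,f \right)} = 4 + f^{2}$
$G{\left(U \right)} = - 87 U$ ($G{\left(U \right)} = - 3 \left(4 + 5^{2}\right) U = - 3 \left(4 + 25\right) U = \left(-3\right) 29 U = - 87 U$)
$X = 169604$ ($X = \left(696 - -177086\right) - \left(-87\right) \left(-94\right) = \left(696 + 177086\right) - 8178 = 177782 - 8178 = 169604$)
$\frac{1}{X} = \frac{1}{169604}$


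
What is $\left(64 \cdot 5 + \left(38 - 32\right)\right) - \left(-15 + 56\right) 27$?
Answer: $-781$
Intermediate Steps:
$\left(64 \cdot 5 + \left(38 - 32\right)\right) - \left(-15 + 56\right) 27 = \left(320 + \left(38 - 32\right)\right) - 41 \cdot 27 = \left(320 + 6\right) - 1107 = 326 - 1107 = -781$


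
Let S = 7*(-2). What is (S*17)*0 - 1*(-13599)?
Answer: 13599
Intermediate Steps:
S = -14
(S*17)*0 - 1*(-13599) = -14*17*0 - 1*(-13599) = -238*0 + 13599 = 0 + 13599 = 13599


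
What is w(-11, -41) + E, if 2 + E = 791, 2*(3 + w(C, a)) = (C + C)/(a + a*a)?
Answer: 1289029/1640 ≈ 785.99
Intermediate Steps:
w(C, a) = -3 + C/(a + a²) (w(C, a) = -3 + ((C + C)/(a + a*a))/2 = -3 + ((2*C)/(a + a²))/2 = -3 + (2*C/(a + a²))/2 = -3 + C/(a + a²))
E = 789 (E = -2 + 791 = 789)
w(-11, -41) + E = (-11 - 3*(-41) - 3*(-41)²)/((-41)*(1 - 41)) + 789 = -1/41*(-11 + 123 - 3*1681)/(-40) + 789 = -1/41*(-1/40)*(-11 + 123 - 5043) + 789 = -1/41*(-1/40)*(-4931) + 789 = -4931/1640 + 789 = 1289029/1640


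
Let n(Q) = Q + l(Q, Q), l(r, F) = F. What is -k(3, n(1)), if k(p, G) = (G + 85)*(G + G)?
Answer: -348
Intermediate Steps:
n(Q) = 2*Q (n(Q) = Q + Q = 2*Q)
k(p, G) = 2*G*(85 + G) (k(p, G) = (85 + G)*(2*G) = 2*G*(85 + G))
-k(3, n(1)) = -2*2*1*(85 + 2*1) = -2*2*(85 + 2) = -2*2*87 = -1*348 = -348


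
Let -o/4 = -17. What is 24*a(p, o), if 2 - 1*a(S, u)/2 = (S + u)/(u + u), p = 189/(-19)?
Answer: 24390/323 ≈ 75.511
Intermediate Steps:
o = 68 (o = -4*(-17) = 68)
p = -189/19 (p = 189*(-1/19) = -189/19 ≈ -9.9474)
a(S, u) = 4 - (S + u)/u (a(S, u) = 4 - 2*(S + u)/(u + u) = 4 - 2*(S + u)/(2*u) = 4 - 2*(S + u)*1/(2*u) = 4 - (S + u)/u)
24*a(p, o) = 24*(3 - 1*(-189/19)/68) = 24*(3 - 1*(-189/19)*1/68) = 24*(3 + 189/1292) = 24*(4065/1292) = 24390/323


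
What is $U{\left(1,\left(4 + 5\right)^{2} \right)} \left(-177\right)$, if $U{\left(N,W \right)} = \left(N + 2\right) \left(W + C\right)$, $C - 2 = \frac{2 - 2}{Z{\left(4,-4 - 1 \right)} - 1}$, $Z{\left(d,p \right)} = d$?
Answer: $-44073$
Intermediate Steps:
$C = 2$ ($C = 2 + \frac{2 - 2}{4 - 1} = 2 + \frac{0}{3} = 2 + 0 \cdot \frac{1}{3} = 2 + 0 = 2$)
$U{\left(N,W \right)} = \left(2 + N\right) \left(2 + W\right)$ ($U{\left(N,W \right)} = \left(N + 2\right) \left(W + 2\right) = \left(2 + N\right) \left(2 + W\right)$)
$U{\left(1,\left(4 + 5\right)^{2} \right)} \left(-177\right) = \left(4 + 2 \cdot 1 + 2 \left(4 + 5\right)^{2} + 1 \left(4 + 5\right)^{2}\right) \left(-177\right) = \left(4 + 2 + 2 \cdot 9^{2} + 1 \cdot 9^{2}\right) \left(-177\right) = \left(4 + 2 + 2 \cdot 81 + 1 \cdot 81\right) \left(-177\right) = \left(4 + 2 + 162 + 81\right) \left(-177\right) = 249 \left(-177\right) = -44073$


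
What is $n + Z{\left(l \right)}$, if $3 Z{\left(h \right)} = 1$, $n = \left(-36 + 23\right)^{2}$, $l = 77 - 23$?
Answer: $\frac{508}{3} \approx 169.33$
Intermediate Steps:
$l = 54$
$n = 169$ ($n = \left(-13\right)^{2} = 169$)
$Z{\left(h \right)} = \frac{1}{3}$ ($Z{\left(h \right)} = \frac{1}{3} \cdot 1 = \frac{1}{3}$)
$n + Z{\left(l \right)} = 169 + \frac{1}{3} = \frac{508}{3}$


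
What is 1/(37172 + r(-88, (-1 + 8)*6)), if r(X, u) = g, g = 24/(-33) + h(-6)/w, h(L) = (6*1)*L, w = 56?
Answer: 154/5724277 ≈ 2.6903e-5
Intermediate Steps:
h(L) = 6*L
g = -211/154 (g = 24/(-33) + (6*(-6))/56 = 24*(-1/33) - 36*1/56 = -8/11 - 9/14 = -211/154 ≈ -1.3701)
r(X, u) = -211/154
1/(37172 + r(-88, (-1 + 8)*6)) = 1/(37172 - 211/154) = 1/(5724277/154) = 154/5724277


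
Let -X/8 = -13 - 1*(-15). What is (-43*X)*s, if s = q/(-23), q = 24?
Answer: -16512/23 ≈ -717.91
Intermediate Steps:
s = -24/23 (s = 24/(-23) = 24*(-1/23) = -24/23 ≈ -1.0435)
X = -16 (X = -8*(-13 - 1*(-15)) = -8*(-13 + 15) = -8*2 = -16)
(-43*X)*s = -43*(-16)*(-24/23) = 688*(-24/23) = -16512/23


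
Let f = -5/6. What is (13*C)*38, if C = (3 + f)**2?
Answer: 41743/18 ≈ 2319.1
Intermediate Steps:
f = -5/6 (f = -5*1/6 = -5/6 ≈ -0.83333)
C = 169/36 (C = (3 - 5/6)**2 = (13/6)**2 = 169/36 ≈ 4.6944)
(13*C)*38 = (13*(169/36))*38 = (2197/36)*38 = 41743/18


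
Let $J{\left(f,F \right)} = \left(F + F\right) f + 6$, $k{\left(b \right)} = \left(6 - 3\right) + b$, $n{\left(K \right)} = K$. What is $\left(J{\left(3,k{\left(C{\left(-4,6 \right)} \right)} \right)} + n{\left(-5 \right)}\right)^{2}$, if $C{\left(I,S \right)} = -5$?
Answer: $121$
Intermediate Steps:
$k{\left(b \right)} = 3 + b$
$J{\left(f,F \right)} = 6 + 2 F f$ ($J{\left(f,F \right)} = 2 F f + 6 = 6 + 2 F f$)
$\left(J{\left(3,k{\left(C{\left(-4,6 \right)} \right)} \right)} + n{\left(-5 \right)}\right)^{2} = \left(\left(6 + 2 \left(3 - 5\right) 3\right) - 5\right)^{2} = \left(\left(6 + 2 \left(-2\right) 3\right) - 5\right)^{2} = \left(\left(6 - 12\right) - 5\right)^{2} = \left(-6 - 5\right)^{2} = \left(-11\right)^{2} = 121$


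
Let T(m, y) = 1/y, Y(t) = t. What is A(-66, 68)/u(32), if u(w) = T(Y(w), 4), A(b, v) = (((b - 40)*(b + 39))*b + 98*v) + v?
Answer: -728640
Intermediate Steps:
A(b, v) = 99*v + b*(-40 + b)*(39 + b) (A(b, v) = (((-40 + b)*(39 + b))*b + 98*v) + v = (b*(-40 + b)*(39 + b) + 98*v) + v = (98*v + b*(-40 + b)*(39 + b)) + v = 99*v + b*(-40 + b)*(39 + b))
u(w) = ¼ (u(w) = 1/4 = ¼)
A(-66, 68)/u(32) = ((-66)³ - 1*(-66)² - 1560*(-66) + 99*68)/(¼) = (-287496 - 1*4356 + 102960 + 6732)*4 = (-287496 - 4356 + 102960 + 6732)*4 = -182160*4 = -728640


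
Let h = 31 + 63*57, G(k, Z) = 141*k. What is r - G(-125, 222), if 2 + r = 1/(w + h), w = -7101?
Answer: 61310416/3479 ≈ 17623.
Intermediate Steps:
h = 3622 (h = 31 + 3591 = 3622)
r = -6959/3479 (r = -2 + 1/(-7101 + 3622) = -2 + 1/(-3479) = -2 - 1/3479 = -6959/3479 ≈ -2.0003)
r - G(-125, 222) = -6959/3479 - 141*(-125) = -6959/3479 - 1*(-17625) = -6959/3479 + 17625 = 61310416/3479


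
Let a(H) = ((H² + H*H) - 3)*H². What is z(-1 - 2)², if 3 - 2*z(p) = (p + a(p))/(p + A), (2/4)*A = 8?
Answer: 8649/676 ≈ 12.794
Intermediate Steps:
a(H) = H²*(-3 + 2*H²) (a(H) = ((H² + H²) - 3)*H² = (2*H² - 3)*H² = (-3 + 2*H²)*H² = H²*(-3 + 2*H²))
A = 16 (A = 2*8 = 16)
z(p) = 3/2 - (p + p²*(-3 + 2*p²))/(2*(16 + p)) (z(p) = 3/2 - (p + p²*(-3 + 2*p²))/(2*(p + 16)) = 3/2 - (p + p²*(-3 + 2*p²))/(2*(16 + p)))
z(-1 - 2)² = ((24 + (-1 - 2) + (-1 - 2)²*(3 - 2*(-1 - 2)²)/2)/(16 + (-1 - 2)))² = ((24 - 3 + (½)*(-3)²*(3 - 2*(-3)²))/(16 - 3))² = ((24 - 3 + (½)*9*(3 - 2*9))/13)² = ((24 - 3 + (½)*9*(3 - 18))/13)² = ((24 - 3 + (½)*9*(-15))/13)² = ((24 - 3 - 135/2)/13)² = ((1/13)*(-93/2))² = (-93/26)² = 8649/676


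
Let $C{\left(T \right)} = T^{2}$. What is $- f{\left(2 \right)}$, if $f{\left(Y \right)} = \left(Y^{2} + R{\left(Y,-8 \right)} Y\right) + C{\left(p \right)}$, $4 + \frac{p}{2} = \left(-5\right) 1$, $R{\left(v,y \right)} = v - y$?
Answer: $-348$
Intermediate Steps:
$p = -18$ ($p = -8 + 2 \left(\left(-5\right) 1\right) = -8 + 2 \left(-5\right) = -8 - 10 = -18$)
$f{\left(Y \right)} = 324 + Y^{2} + Y \left(8 + Y\right)$ ($f{\left(Y \right)} = \left(Y^{2} + \left(Y - -8\right) Y\right) + \left(-18\right)^{2} = \left(Y^{2} + \left(Y + 8\right) Y\right) + 324 = \left(Y^{2} + \left(8 + Y\right) Y\right) + 324 = \left(Y^{2} + Y \left(8 + Y\right)\right) + 324 = 324 + Y^{2} + Y \left(8 + Y\right)$)
$- f{\left(2 \right)} = - (324 + 2^{2} + 2 \left(8 + 2\right)) = - (324 + 4 + 2 \cdot 10) = - (324 + 4 + 20) = \left(-1\right) 348 = -348$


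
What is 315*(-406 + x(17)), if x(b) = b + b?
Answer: -117180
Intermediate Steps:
x(b) = 2*b
315*(-406 + x(17)) = 315*(-406 + 2*17) = 315*(-406 + 34) = 315*(-372) = -117180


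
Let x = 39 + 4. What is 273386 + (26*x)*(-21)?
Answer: 249908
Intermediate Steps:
x = 43
273386 + (26*x)*(-21) = 273386 + (26*43)*(-21) = 273386 + 1118*(-21) = 273386 - 23478 = 249908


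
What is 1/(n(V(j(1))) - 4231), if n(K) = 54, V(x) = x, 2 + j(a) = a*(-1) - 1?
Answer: -1/4177 ≈ -0.00023941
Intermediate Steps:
j(a) = -3 - a (j(a) = -2 + (a*(-1) - 1) = -2 + (-a - 1) = -2 + (-1 - a) = -3 - a)
1/(n(V(j(1))) - 4231) = 1/(54 - 4231) = 1/(-4177) = -1/4177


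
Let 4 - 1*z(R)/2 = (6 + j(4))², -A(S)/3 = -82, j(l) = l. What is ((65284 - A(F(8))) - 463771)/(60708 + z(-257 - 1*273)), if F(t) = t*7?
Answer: -132911/20172 ≈ -6.5889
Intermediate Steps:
F(t) = 7*t
A(S) = 246 (A(S) = -3*(-82) = 246)
z(R) = -192 (z(R) = 8 - 2*(6 + 4)² = 8 - 2*10² = 8 - 2*100 = 8 - 200 = -192)
((65284 - A(F(8))) - 463771)/(60708 + z(-257 - 1*273)) = ((65284 - 1*246) - 463771)/(60708 - 192) = ((65284 - 246) - 463771)/60516 = (65038 - 463771)*(1/60516) = -398733*1/60516 = -132911/20172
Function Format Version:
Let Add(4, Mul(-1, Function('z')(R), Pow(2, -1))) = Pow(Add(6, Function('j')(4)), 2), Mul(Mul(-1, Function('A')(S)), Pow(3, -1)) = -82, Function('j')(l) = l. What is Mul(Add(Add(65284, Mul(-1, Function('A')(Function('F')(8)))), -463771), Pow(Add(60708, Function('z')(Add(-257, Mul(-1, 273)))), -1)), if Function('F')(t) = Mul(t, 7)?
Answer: Rational(-132911, 20172) ≈ -6.5889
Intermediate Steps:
Function('F')(t) = Mul(7, t)
Function('A')(S) = 246 (Function('A')(S) = Mul(-3, -82) = 246)
Function('z')(R) = -192 (Function('z')(R) = Add(8, Mul(-2, Pow(Add(6, 4), 2))) = Add(8, Mul(-2, Pow(10, 2))) = Add(8, Mul(-2, 100)) = Add(8, -200) = -192)
Mul(Add(Add(65284, Mul(-1, Function('A')(Function('F')(8)))), -463771), Pow(Add(60708, Function('z')(Add(-257, Mul(-1, 273)))), -1)) = Mul(Add(Add(65284, Mul(-1, 246)), -463771), Pow(Add(60708, -192), -1)) = Mul(Add(Add(65284, -246), -463771), Pow(60516, -1)) = Mul(Add(65038, -463771), Rational(1, 60516)) = Mul(-398733, Rational(1, 60516)) = Rational(-132911, 20172)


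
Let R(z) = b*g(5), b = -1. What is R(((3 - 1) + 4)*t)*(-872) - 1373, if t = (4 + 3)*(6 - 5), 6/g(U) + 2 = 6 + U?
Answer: -2375/3 ≈ -791.67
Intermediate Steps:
g(U) = 6/(4 + U) (g(U) = 6/(-2 + (6 + U)) = 6/(4 + U))
t = 7 (t = 7*1 = 7)
R(z) = -2/3 (R(z) = -6/(4 + 5) = -6/9 = -1*2/3 = -2/3)
R(((3 - 1) + 4)*t)*(-872) - 1373 = -2/3*(-872) - 1373 = 1744/3 - 1373 = -2375/3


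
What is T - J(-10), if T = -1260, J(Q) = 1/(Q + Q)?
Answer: -25199/20 ≈ -1259.9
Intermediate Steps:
J(Q) = 1/(2*Q)
T - J(-10) = -1260 - 1/(2*(-10)) = -1260 - (-1)/(2*10) = -1260 - 1*(-1/20) = -1260 + 1/20 = -25199/20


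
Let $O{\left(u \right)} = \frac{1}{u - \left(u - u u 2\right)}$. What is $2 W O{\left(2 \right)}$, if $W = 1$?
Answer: $\frac{1}{4} \approx 0.25$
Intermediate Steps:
$O{\left(u \right)} = \frac{1}{2 u^{2}}$ ($O{\left(u \right)} = \frac{1}{u + \left(u^{2} \cdot 2 - u\right)} = \frac{1}{u + \left(2 u^{2} - u\right)} = \frac{1}{u + \left(- u + 2 u^{2}\right)} = \frac{1}{2 u^{2}}$)
$2 W O{\left(2 \right)} = 2 \cdot 1 \frac{1}{2 \cdot 4} = 2 \cdot \frac{1}{2} \cdot \frac{1}{4} = 2 \cdot \frac{1}{8} = \frac{1}{4}$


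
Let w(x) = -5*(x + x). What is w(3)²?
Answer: 900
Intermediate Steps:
w(x) = -10*x
w(3)² = (-10*3)² = (-30)² = 900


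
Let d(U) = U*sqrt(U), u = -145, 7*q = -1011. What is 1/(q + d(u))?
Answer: -7077/150404746 + 7105*I*sqrt(145)/150404746 ≈ -4.7053e-5 + 0.00056884*I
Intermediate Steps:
q = -1011/7 (q = (1/7)*(-1011) = -1011/7 ≈ -144.43)
d(U) = U**(3/2)
1/(q + d(u)) = 1/(-1011/7 + (-145)**(3/2)) = 1/(-1011/7 - 145*I*sqrt(145))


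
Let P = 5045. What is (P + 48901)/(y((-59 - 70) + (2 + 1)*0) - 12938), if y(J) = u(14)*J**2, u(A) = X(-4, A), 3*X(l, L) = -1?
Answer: -53946/18485 ≈ -2.9184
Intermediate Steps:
X(l, L) = -1/3 (X(l, L) = (1/3)*(-1) = -1/3)
u(A) = -1/3
y(J) = -J**2/3
(P + 48901)/(y((-59 - 70) + (2 + 1)*0) - 12938) = (5045 + 48901)/(-((-59 - 70) + (2 + 1)*0)**2/3 - 12938) = 53946/(-(-129 + 3*0)**2/3 - 12938) = 53946/(-(-129 + 0)**2/3 - 12938) = 53946/(-1/3*(-129)**2 - 12938) = 53946/(-1/3*16641 - 12938) = 53946/(-5547 - 12938) = 53946/(-18485) = 53946*(-1/18485) = -53946/18485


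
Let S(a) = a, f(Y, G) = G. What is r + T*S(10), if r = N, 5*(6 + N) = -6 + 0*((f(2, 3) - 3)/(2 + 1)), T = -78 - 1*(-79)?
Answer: 14/5 ≈ 2.8000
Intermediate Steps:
T = 1 (T = -78 + 79 = 1)
N = -36/5 (N = -6 + (-6 + 0*((3 - 3)/(2 + 1)))/5 = -6 + (-6 + 0*(0/3))/5 = -6 + (-6 + 0*(0*(⅓)))/5 = -6 + (-6 + 0*0)/5 = -6 + (-6 + 0)/5 = -6 + (⅕)*(-6) = -6 - 6/5 = -36/5 ≈ -7.2000)
r = -36/5 ≈ -7.2000
r + T*S(10) = -36/5 + 1*10 = -36/5 + 10 = 14/5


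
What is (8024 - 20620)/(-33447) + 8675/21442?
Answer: 560236157/717170574 ≈ 0.78118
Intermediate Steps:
(8024 - 20620)/(-33447) + 8675/21442 = -12596*(-1/33447) + 8675*(1/21442) = 12596/33447 + 8675/21442 = 560236157/717170574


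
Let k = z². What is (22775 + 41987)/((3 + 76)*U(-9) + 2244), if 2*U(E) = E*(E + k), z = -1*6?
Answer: -129524/14709 ≈ -8.8058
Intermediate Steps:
z = -6
k = 36 (k = (-6)² = 36)
U(E) = E*(36 + E)/2 (U(E) = (E*(E + 36))/2 = (E*(36 + E))/2 = E*(36 + E)/2)
(22775 + 41987)/((3 + 76)*U(-9) + 2244) = (22775 + 41987)/((3 + 76)*((½)*(-9)*(36 - 9)) + 2244) = 64762/(79*((½)*(-9)*27) + 2244) = 64762/(79*(-243/2) + 2244) = 64762/(-19197/2 + 2244) = 64762/(-14709/2) = 64762*(-2/14709) = -129524/14709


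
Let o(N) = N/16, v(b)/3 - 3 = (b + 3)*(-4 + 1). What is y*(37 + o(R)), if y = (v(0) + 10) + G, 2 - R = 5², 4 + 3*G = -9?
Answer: -21053/48 ≈ -438.60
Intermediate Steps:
G = -13/3 (G = -4/3 + (⅓)*(-9) = -4/3 - 3 = -13/3 ≈ -4.3333)
v(b) = -18 - 9*b (v(b) = 9 + 3*((b + 3)*(-4 + 1)) = 9 + 3*((3 + b)*(-3)) = 9 + 3*(-9 - 3*b) = 9 + (-27 - 9*b) = -18 - 9*b)
R = -23 (R = 2 - 1*5² = 2 - 1*25 = 2 - 25 = -23)
o(N) = N/16 (o(N) = N*(1/16) = N/16)
y = -37/3 (y = ((-18 - 9*0) + 10) - 13/3 = ((-18 + 0) + 10) - 13/3 = (-18 + 10) - 13/3 = -8 - 13/3 = -37/3 ≈ -12.333)
y*(37 + o(R)) = -37*(37 + (1/16)*(-23))/3 = -37*(37 - 23/16)/3 = -37/3*569/16 = -21053/48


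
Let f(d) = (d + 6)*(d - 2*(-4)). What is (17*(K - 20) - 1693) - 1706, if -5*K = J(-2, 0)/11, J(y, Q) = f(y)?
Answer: -206053/55 ≈ -3746.4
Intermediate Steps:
f(d) = (6 + d)*(8 + d) (f(d) = (6 + d)*(d + 8) = (6 + d)*(8 + d))
J(y, Q) = 48 + y² + 14*y
K = -24/55 (K = -(48 + (-2)² + 14*(-2))/(5*11) = -(48 + 4 - 28)/(5*11) = -24/(5*11) = -⅕*24/11 = -24/55 ≈ -0.43636)
(17*(K - 20) - 1693) - 1706 = (17*(-24/55 - 20) - 1693) - 1706 = (17*(-1124/55) - 1693) - 1706 = (-19108/55 - 1693) - 1706 = -112223/55 - 1706 = -206053/55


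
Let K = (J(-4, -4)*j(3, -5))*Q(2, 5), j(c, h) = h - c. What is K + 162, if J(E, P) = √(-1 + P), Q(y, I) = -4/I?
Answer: 162 + 32*I*√5/5 ≈ 162.0 + 14.311*I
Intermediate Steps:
K = 32*I*√5/5 (K = (√(-1 - 4)*(-5 - 1*3))*(-4/5) = (√(-5)*(-5 - 3))*(-4*⅕) = ((I*√5)*(-8))*(-⅘) = -8*I*√5*(-⅘) = 32*I*√5/5 ≈ 14.311*I)
K + 162 = 32*I*√5/5 + 162 = 162 + 32*I*√5/5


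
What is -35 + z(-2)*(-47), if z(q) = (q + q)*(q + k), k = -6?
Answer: -1539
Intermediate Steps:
z(q) = 2*q*(-6 + q) (z(q) = (q + q)*(q - 6) = (2*q)*(-6 + q) = 2*q*(-6 + q))
-35 + z(-2)*(-47) = -35 + (2*(-2)*(-6 - 2))*(-47) = -35 + (2*(-2)*(-8))*(-47) = -35 + 32*(-47) = -35 - 1504 = -1539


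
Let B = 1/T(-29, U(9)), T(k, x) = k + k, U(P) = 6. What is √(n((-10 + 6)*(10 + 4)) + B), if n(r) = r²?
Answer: √10549446/58 ≈ 56.000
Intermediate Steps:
T(k, x) = 2*k
B = -1/58 (B = 1/(2*(-29)) = 1/(-58) = -1/58 ≈ -0.017241)
√(n((-10 + 6)*(10 + 4)) + B) = √(((-10 + 6)*(10 + 4))² - 1/58) = √((-4*14)² - 1/58) = √((-56)² - 1/58) = √(3136 - 1/58) = √(181887/58) = √10549446/58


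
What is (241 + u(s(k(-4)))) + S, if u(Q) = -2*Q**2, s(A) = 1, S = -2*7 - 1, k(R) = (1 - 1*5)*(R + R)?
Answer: 224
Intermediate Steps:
k(R) = -8*R (k(R) = (1 - 5)*(2*R) = -8*R)
S = -15 (S = -14 - 1 = -15)
(241 + u(s(k(-4)))) + S = (241 - 2*1**2) - 15 = (241 - 2*1) - 15 = (241 - 2) - 15 = 239 - 15 = 224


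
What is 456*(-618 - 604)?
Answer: -557232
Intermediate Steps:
456*(-618 - 604) = 456*(-1222) = -557232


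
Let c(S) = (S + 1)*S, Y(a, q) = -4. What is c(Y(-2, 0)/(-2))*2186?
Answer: 13116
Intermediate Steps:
c(S) = S*(1 + S) (c(S) = (1 + S)*S = S*(1 + S))
c(Y(-2, 0)/(-2))*2186 = ((-4/(-2))*(1 - 4/(-2)))*2186 = ((-4*(-½))*(1 - 4*(-½)))*2186 = (2*(1 + 2))*2186 = (2*3)*2186 = 6*2186 = 13116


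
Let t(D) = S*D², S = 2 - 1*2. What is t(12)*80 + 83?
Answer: 83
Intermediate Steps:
S = 0 (S = 2 - 2 = 0)
t(D) = 0 (t(D) = 0*D² = 0)
t(12)*80 + 83 = 0*80 + 83 = 0 + 83 = 83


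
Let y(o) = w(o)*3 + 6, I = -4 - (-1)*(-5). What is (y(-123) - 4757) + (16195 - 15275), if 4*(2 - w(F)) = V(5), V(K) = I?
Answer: -15273/4 ≈ -3818.3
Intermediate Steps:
I = -9 (I = -4 - 1*5 = -4 - 5 = -9)
V(K) = -9
w(F) = 17/4 (w(F) = 2 - 1/4*(-9) = 2 + 9/4 = 17/4)
y(o) = 75/4 (y(o) = (17/4)*3 + 6 = 51/4 + 6 = 75/4)
(y(-123) - 4757) + (16195 - 15275) = (75/4 - 4757) + (16195 - 15275) = -18953/4 + 920 = -15273/4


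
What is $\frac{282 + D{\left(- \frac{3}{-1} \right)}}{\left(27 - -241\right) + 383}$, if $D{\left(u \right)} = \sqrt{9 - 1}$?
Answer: $\frac{94}{217} + \frac{2 \sqrt{2}}{651} \approx 0.43752$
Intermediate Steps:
$D{\left(u \right)} = 2 \sqrt{2}$ ($D{\left(u \right)} = \sqrt{8} = 2 \sqrt{2}$)
$\frac{282 + D{\left(- \frac{3}{-1} \right)}}{\left(27 - -241\right) + 383} = \frac{282 + 2 \sqrt{2}}{\left(27 - -241\right) + 383} = \frac{282 + 2 \sqrt{2}}{\left(27 + 241\right) + 383} = \frac{282 + 2 \sqrt{2}}{268 + 383} = \frac{282 + 2 \sqrt{2}}{651} = \left(282 + 2 \sqrt{2}\right) \frac{1}{651} = \frac{94}{217} + \frac{2 \sqrt{2}}{651}$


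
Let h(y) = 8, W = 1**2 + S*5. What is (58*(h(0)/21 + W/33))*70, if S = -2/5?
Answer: 15660/11 ≈ 1423.6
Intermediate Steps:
S = -2/5 (S = -2*1/5 = -2/5 ≈ -0.40000)
W = -1 (W = 1**2 - 2/5*5 = 1 - 2 = -1)
(58*(h(0)/21 + W/33))*70 = (58*(8/21 - 1/33))*70 = (58*(27/77))*70 = (1566/77)*70 = 15660/11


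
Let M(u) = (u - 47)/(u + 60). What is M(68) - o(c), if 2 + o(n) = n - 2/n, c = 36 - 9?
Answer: -85577/3456 ≈ -24.762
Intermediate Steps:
c = 27
M(u) = (-47 + u)/(60 + u)
o(n) = -2 + n - 2/n (o(n) = -2 + (n - 2/n) = -2 + n - 2/n)
M(68) - o(c) = (-47 + 68)/(60 + 68) - (-2 + 27 - 2/27) = 21/128 - (-2 + 27 - 2*1/27) = (1/128)*21 - (-2 + 27 - 2/27) = 21/128 - 1*673/27 = 21/128 - 673/27 = -85577/3456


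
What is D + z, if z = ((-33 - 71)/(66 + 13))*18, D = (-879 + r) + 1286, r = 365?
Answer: 59116/79 ≈ 748.30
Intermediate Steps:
D = 772 (D = (-879 + 365) + 1286 = -514 + 1286 = 772)
z = -1872/79 (z = -104/79*18 = -1872/79 ≈ -23.696)
D + z = 772 - 1872/79 = 59116/79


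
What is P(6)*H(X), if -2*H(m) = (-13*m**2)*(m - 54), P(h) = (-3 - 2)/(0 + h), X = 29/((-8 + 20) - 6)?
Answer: 16126175/2592 ≈ 6221.5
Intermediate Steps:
X = 29/6 (X = 29/(12 - 6) = 29/6 ≈ 4.8333)
P(h) = -5/h
H(m) = 13*m**2*(-54 + m)/2 (H(m) = -(-13*m**2)*(m - 54)/2 = -(-13*m**2)*(-54 + m)/2 = -(-13)*m**2*(-54 + m)/2 = 13*m**2*(-54 + m)/2)
P(6)*H(X) = (-5/6)*(13*(29/6)**2*(-54 + 29/6)/2) = (-5*1/6)*((13/2)*(841/36)*(-295/6)) = -5/6*(-3225235/432) = 16126175/2592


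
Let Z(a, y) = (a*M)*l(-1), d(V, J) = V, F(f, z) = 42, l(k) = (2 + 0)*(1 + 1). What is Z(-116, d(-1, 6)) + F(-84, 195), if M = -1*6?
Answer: 2826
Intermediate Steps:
M = -6
l(k) = 4 (l(k) = 2*2 = 4)
Z(a, y) = -24*a (Z(a, y) = (a*(-6))*4 = -6*a*4 = -24*a)
Z(-116, d(-1, 6)) + F(-84, 195) = -24*(-116) + 42 = 2784 + 42 = 2826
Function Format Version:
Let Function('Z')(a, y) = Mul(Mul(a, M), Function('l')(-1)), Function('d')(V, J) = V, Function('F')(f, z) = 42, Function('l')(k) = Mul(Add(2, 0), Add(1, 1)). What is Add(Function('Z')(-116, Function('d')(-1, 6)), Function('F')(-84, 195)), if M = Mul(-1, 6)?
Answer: 2826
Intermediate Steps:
M = -6
Function('l')(k) = 4 (Function('l')(k) = Mul(2, 2) = 4)
Function('Z')(a, y) = Mul(-24, a) (Function('Z')(a, y) = Mul(Mul(a, -6), 4) = Mul(Mul(-6, a), 4) = Mul(-24, a))
Add(Function('Z')(-116, Function('d')(-1, 6)), Function('F')(-84, 195)) = Add(Mul(-24, -116), 42) = Add(2784, 42) = 2826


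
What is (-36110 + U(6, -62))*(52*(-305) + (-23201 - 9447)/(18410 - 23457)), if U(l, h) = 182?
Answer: 410671267488/721 ≈ 5.6959e+8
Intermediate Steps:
(-36110 + U(6, -62))*(52*(-305) + (-23201 - 9447)/(18410 - 23457)) = (-36110 + 182)*(52*(-305) + (-23201 - 9447)/(18410 - 23457)) = -35928*(-15860 - 32648/(-5047)) = -35928*(-15860 - 32648*(-1/5047)) = -35928*(-15860 + 4664/721) = -35928*(-11430396/721) = 410671267488/721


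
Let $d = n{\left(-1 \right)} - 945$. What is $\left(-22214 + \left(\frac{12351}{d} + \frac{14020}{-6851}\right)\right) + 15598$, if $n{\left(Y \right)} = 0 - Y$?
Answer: $- \frac{42885799485}{6467344} \approx -6631.1$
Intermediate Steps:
$n{\left(Y \right)} = - Y$
$d = -944$ ($d = \left(-1\right) \left(-1\right) - 945 = 1 - 945 = -944$)
$\left(-22214 + \left(\frac{12351}{d} + \frac{14020}{-6851}\right)\right) + 15598 = \left(-22214 + \left(\frac{12351}{-944} + \frac{14020}{-6851}\right)\right) + 15598 = \left(-22214 + \left(12351 \left(- \frac{1}{944}\right) + 14020 \left(- \frac{1}{6851}\right)\right)\right) + 15598 = \left(-22214 - \frac{97851581}{6467344}\right) + 15598 = - \frac{143763431197}{6467344} + 15598 = - \frac{42885799485}{6467344}$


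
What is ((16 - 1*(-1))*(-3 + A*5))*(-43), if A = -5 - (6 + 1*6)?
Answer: 64328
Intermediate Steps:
A = -17 (A = -5 - (6 + 6) = -5 - 1*12 = -5 - 12 = -17)
((16 - 1*(-1))*(-3 + A*5))*(-43) = ((16 - 1*(-1))*(-3 - 17*5))*(-43) = ((16 + 1)*(-3 - 85))*(-43) = (17*(-88))*(-43) = -1496*(-43) = 64328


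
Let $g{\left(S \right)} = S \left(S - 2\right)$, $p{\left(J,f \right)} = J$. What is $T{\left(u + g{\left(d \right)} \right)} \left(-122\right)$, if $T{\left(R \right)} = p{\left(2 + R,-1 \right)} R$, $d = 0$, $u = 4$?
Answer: $-2928$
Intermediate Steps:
$g{\left(S \right)} = S \left(-2 + S\right)$
$T{\left(R \right)} = R \left(2 + R\right)$ ($T{\left(R \right)} = \left(2 + R\right) R = R \left(2 + R\right)$)
$T{\left(u + g{\left(d \right)} \right)} \left(-122\right) = \left(4 + 0 \left(-2 + 0\right)\right) \left(2 + \left(4 + 0 \left(-2 + 0\right)\right)\right) \left(-122\right) = \left(4 + 0 \left(-2\right)\right) \left(2 + \left(4 + 0 \left(-2\right)\right)\right) \left(-122\right) = \left(4 + 0\right) \left(2 + \left(4 + 0\right)\right) \left(-122\right) = 4 \left(2 + 4\right) \left(-122\right) = 4 \cdot 6 \left(-122\right) = 24 \left(-122\right) = -2928$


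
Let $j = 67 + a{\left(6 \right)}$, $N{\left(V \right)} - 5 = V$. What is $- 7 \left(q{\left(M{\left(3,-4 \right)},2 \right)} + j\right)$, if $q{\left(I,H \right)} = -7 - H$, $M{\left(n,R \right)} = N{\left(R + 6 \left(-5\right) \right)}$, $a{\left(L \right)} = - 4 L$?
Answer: $-238$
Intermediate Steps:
$N{\left(V \right)} = 5 + V$
$M{\left(n,R \right)} = -25 + R$ ($M{\left(n,R \right)} = 5 + \left(R + 6 \left(-5\right)\right) = 5 + \left(R - 30\right) = 5 + \left(-30 + R\right) = -25 + R$)
$j = 43$ ($j = 67 - 24 = 43$)
$- 7 \left(q{\left(M{\left(3,-4 \right)},2 \right)} + j\right) = - 7 \left(\left(-7 - 2\right) + 43\right) = - 7 \left(-9 + 43\right) = \left(-7\right) 34 = -238$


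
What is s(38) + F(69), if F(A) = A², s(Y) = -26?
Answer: 4735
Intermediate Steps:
s(38) + F(69) = -26 + 69² = -26 + 4761 = 4735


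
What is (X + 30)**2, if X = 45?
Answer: 5625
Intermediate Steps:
(X + 30)**2 = (45 + 30)**2 = 75**2 = 5625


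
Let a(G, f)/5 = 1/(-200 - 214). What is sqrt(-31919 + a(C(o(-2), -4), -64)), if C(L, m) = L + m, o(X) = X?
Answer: I*sqrt(607865666)/138 ≈ 178.66*I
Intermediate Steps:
a(G, f) = -5/414 (a(G, f) = 5/(-200 - 214) = 5/(-414) = 5*(-1/414) = -5/414)
sqrt(-31919 + a(C(o(-2), -4), -64)) = sqrt(-31919 - 5/414) = sqrt(-13214471/414) = I*sqrt(607865666)/138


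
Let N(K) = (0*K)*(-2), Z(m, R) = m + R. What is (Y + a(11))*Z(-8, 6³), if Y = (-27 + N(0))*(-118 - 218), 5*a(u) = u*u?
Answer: 9460048/5 ≈ 1.8920e+6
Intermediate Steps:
Z(m, R) = R + m
a(u) = u²/5 (a(u) = (u*u)/5 = u²/5)
N(K) = 0 (N(K) = 0*(-2) = 0)
Y = 9072 (Y = (-27 + 0)*(-118 - 218) = -27*(-336) = 9072)
(Y + a(11))*Z(-8, 6³) = (9072 + (⅕)*11²)*(6³ - 8) = (9072 + (⅕)*121)*(216 - 8) = (9072 + 121/5)*208 = (45481/5)*208 = 9460048/5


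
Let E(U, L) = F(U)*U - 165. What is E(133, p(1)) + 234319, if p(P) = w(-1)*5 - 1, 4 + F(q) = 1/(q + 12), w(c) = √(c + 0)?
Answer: 33875323/145 ≈ 2.3362e+5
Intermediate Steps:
w(c) = √c
F(q) = -4 + 1/(12 + q) (F(q) = -4 + 1/(q + 12) = -4 + 1/(12 + q))
p(P) = -1 + 5*I (p(P) = √(-1)*5 - 1 = I*5 - 1 = 5*I - 1 = -1 + 5*I)
E(U, L) = -165 + U*(-47 - 4*U)/(12 + U) (E(U, L) = ((-47 - 4*U)/(12 + U))*U - 165 = U*(-47 - 4*U)/(12 + U) - 165 = -165 + U*(-47 - 4*U)/(12 + U))
E(133, p(1)) + 234319 = 4*(-495 - 1*133² - 53*133)/(12 + 133) + 234319 = 4*(-495 - 1*17689 - 7049)/145 + 234319 = 4*(1/145)*(-495 - 17689 - 7049) + 234319 = 4*(1/145)*(-25233) + 234319 = -100932/145 + 234319 = 33875323/145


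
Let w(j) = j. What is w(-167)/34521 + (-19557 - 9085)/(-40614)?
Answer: 163661324/233672649 ≈ 0.70039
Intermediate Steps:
w(-167)/34521 + (-19557 - 9085)/(-40614) = -167/34521 + (-19557 - 9085)/(-40614) = -167*1/34521 - 28642*(-1/40614) = -167/34521 + 14321/20307 = 163661324/233672649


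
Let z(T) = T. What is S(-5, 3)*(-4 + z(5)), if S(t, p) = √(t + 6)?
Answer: 1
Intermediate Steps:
S(t, p) = √(6 + t)
S(-5, 3)*(-4 + z(5)) = √(6 - 5)*(-4 + 5) = √1*1 = 1*1 = 1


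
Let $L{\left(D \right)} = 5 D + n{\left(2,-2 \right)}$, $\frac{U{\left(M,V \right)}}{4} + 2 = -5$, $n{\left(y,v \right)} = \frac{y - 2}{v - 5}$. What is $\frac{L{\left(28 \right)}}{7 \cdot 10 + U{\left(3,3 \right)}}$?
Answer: $\frac{10}{3} \approx 3.3333$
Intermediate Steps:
$n{\left(y,v \right)} = \frac{-2 + y}{-5 + v}$
$U{\left(M,V \right)} = -28$ ($U{\left(M,V \right)} = -8 + 4 \left(-5\right) = -8 - 20 = -28$)
$L{\left(D \right)} = 5 D$ ($L{\left(D \right)} = 5 D + \frac{-2 + 2}{-5 - 2} = 5 D + \frac{1}{-7} \cdot 0 = 5 D - 0 = 5 D + 0 = 5 D$)
$\frac{L{\left(28 \right)}}{7 \cdot 10 + U{\left(3,3 \right)}} = \frac{5 \cdot 28}{7 \cdot 10 - 28} = \frac{140}{70 - 28} = \frac{140}{42} = 140 \cdot \frac{1}{42} = \frac{10}{3}$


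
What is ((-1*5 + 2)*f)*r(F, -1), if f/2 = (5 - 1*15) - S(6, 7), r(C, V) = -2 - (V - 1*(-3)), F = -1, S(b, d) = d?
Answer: -408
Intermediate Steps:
r(C, V) = -5 - V (r(C, V) = -2 - (V + 3) = -2 - (3 + V) = -2 + (-3 - V) = -5 - V)
f = -34 (f = 2*((5 - 1*15) - 1*7) = 2*((5 - 15) - 7) = 2*(-10 - 7) = 2*(-17) = -34)
((-1*5 + 2)*f)*r(F, -1) = ((-1*5 + 2)*(-34))*(-5 - 1*(-1)) = ((-5 + 2)*(-34))*(-5 + 1) = -3*(-34)*(-4) = 102*(-4) = -408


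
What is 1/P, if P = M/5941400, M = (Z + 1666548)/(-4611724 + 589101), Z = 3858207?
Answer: -4780002458440/1104951 ≈ -4.3260e+6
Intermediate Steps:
M = -5524755/4022623 (M = (3858207 + 1666548)/(-4611724 + 589101) = 5524755/(-4022623) = 5524755*(-1/4022623) = -5524755/4022623 ≈ -1.3734)
P = -1104951/4780002458440 (P = -5524755/4022623/5941400 = -5524755/4022623*1/5941400 = -1104951/4780002458440 ≈ -2.3116e-7)
1/P = 1/(-1104951/4780002458440) = -4780002458440/1104951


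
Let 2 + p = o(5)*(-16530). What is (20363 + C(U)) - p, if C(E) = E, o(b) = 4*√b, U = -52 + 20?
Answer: 20333 + 66120*√5 ≈ 1.6818e+5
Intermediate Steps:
U = -32
p = -2 - 66120*√5 (p = -2 + (4*√5)*(-16530) = -2 - 66120*√5 ≈ -1.4785e+5)
(20363 + C(U)) - p = (20363 - 32) - (-2 - 66120*√5) = 20331 + (2 + 66120*√5) = 20333 + 66120*√5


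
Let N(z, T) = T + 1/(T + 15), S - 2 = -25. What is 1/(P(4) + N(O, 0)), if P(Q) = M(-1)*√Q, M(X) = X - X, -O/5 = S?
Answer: 15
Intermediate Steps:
S = -23 (S = 2 - 25 = -23)
O = 115 (O = -5*(-23) = 115)
M(X) = 0
P(Q) = 0 (P(Q) = 0*√Q = 0)
N(z, T) = T + 1/(15 + T)
1/(P(4) + N(O, 0)) = 1/(0 + (1 + 0² + 15*0)/(15 + 0)) = 1/(0 + (1 + 0 + 0)/15) = 1/(0 + (1/15)*1) = 1/(0 + 1/15) = 1/(1/15) = 15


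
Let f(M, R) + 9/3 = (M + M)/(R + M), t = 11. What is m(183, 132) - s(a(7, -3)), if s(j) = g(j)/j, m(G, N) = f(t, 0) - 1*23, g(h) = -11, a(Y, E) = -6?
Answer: -155/6 ≈ -25.833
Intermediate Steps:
f(M, R) = -3 + 2*M/(M + R) (f(M, R) = -3 + (M + M)/(R + M) = -3 + (2*M)/(M + R) = -3 + 2*M/(M + R))
m(G, N) = -24 (m(G, N) = (-1*11 - 3*0)/(11 + 0) - 1*23 = (-11 + 0)/11 - 23 = (1/11)*(-11) - 23 = -1 - 23 = -24)
s(j) = -11/j
m(183, 132) - s(a(7, -3)) = -24 - (-11)/(-6) = -24 - (-11)*(-1)/6 = -24 - 1*11/6 = -24 - 11/6 = -155/6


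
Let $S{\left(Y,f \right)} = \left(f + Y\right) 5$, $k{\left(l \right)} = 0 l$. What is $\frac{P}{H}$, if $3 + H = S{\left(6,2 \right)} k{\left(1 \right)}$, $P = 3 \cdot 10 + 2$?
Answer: $- \frac{32}{3} \approx -10.667$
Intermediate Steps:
$k{\left(l \right)} = 0$
$S{\left(Y,f \right)} = 5 Y + 5 f$ ($S{\left(Y,f \right)} = \left(Y + f\right) 5 = 5 Y + 5 f$)
$P = 32$ ($P = 30 + 2 = 32$)
$H = -3$ ($H = -3 + \left(5 \cdot 6 + 5 \cdot 2\right) 0 = -3 + \left(30 + 10\right) 0 = -3 + 40 \cdot 0 = -3 + 0 = -3$)
$\frac{P}{H} = \frac{32}{-3} = 32 \left(- \frac{1}{3}\right) = - \frac{32}{3}$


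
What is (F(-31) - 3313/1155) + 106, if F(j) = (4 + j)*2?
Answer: 56747/1155 ≈ 49.132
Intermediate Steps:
F(j) = 8 + 2*j
(F(-31) - 3313/1155) + 106 = ((8 + 2*(-31)) - 3313/1155) + 106 = ((8 - 62) - 3313*1/1155) + 106 = (-54 - 3313/1155) + 106 = -65683/1155 + 106 = 56747/1155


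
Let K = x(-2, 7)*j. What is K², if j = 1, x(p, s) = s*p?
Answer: 196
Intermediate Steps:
x(p, s) = p*s
K = -14 (K = -2*7*1 = -14*1 = -14)
K² = (-14)² = 196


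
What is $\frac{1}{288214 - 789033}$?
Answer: $- \frac{1}{500819} \approx -1.9967 \cdot 10^{-6}$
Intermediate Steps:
$\frac{1}{288214 - 789033} = \frac{1}{-500819} = - \frac{1}{500819}$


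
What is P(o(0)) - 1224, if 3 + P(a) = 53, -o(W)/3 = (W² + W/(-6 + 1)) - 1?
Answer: -1174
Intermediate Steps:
o(W) = 3 - 3*W² + 3*W/5 (o(W) = -3*((W² + W/(-6 + 1)) - 1) = -3*((W² + W/(-5)) - 1) = -3*((W² - W/5) - 1) = -3*(-1 + W² - W/5) = 3 - 3*W² + 3*W/5)
P(a) = 50 (P(a) = -3 + 53 = 50)
P(o(0)) - 1224 = 50 - 1224 = -1174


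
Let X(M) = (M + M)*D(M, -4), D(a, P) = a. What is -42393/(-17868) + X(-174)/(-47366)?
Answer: 154340617/141055948 ≈ 1.0942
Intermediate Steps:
X(M) = 2*M**2 (X(M) = (M + M)*M = (2*M)*M = 2*M**2)
-42393/(-17868) + X(-174)/(-47366) = -42393/(-17868) + (2*(-174)**2)/(-47366) = -42393*(-1/17868) + (2*30276)*(-1/47366) = 14131/5956 + 60552*(-1/47366) = 14131/5956 - 30276/23683 = 154340617/141055948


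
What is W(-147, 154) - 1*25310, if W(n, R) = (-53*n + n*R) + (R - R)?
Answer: -40157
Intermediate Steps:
W(n, R) = -53*n + R*n (W(n, R) = (-53*n + R*n) + 0 = -53*n + R*n)
W(-147, 154) - 1*25310 = -147*(-53 + 154) - 1*25310 = -147*101 - 25310 = -14847 - 25310 = -40157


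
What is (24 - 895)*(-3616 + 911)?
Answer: 2356055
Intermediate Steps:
(24 - 895)*(-3616 + 911) = -871*(-2705) = 2356055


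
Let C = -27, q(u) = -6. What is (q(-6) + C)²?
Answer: 1089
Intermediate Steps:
(q(-6) + C)² = (-6 - 27)² = (-33)² = 1089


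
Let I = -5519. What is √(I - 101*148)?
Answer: I*√20467 ≈ 143.06*I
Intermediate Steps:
√(I - 101*148) = √(-5519 - 101*148) = √(-5519 - 14948) = √(-20467) = I*√20467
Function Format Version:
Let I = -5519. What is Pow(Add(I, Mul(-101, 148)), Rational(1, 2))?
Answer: Mul(I, Pow(20467, Rational(1, 2))) ≈ Mul(143.06, I)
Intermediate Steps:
Pow(Add(I, Mul(-101, 148)), Rational(1, 2)) = Pow(Add(-5519, Mul(-101, 148)), Rational(1, 2)) = Pow(Add(-5519, -14948), Rational(1, 2)) = Pow(-20467, Rational(1, 2)) = Mul(I, Pow(20467, Rational(1, 2)))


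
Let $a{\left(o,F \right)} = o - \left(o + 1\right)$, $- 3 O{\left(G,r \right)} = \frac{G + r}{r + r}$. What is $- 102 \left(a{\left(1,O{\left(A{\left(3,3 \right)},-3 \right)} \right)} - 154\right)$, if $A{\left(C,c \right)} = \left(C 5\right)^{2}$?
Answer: $15810$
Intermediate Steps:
$A{\left(C,c \right)} = 25 C^{2}$ ($A{\left(C,c \right)} = \left(5 C\right)^{2} = 25 C^{2}$)
$O{\left(G,r \right)} = - \frac{G + r}{6 r}$ ($O{\left(G,r \right)} = - \frac{\left(G + r\right) \frac{1}{r + r}}{3} = - \frac{\left(G + r\right) \frac{1}{2 r}}{3} = - \frac{\frac{1}{2} \frac{1}{r} \left(G + r\right)}{3} = - \frac{G + r}{6 r}$)
$a{\left(o,F \right)} = -1$ ($a{\left(o,F \right)} = o - \left(1 + o\right) = -1$)
$- 102 \left(a{\left(1,O{\left(A{\left(3,3 \right)},-3 \right)} \right)} - 154\right) = - 102 \left(-1 - 154\right) = \left(-102\right) \left(-155\right) = 15810$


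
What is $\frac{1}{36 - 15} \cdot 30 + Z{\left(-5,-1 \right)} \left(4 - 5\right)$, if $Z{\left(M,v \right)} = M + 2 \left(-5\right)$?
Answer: $\frac{115}{7} \approx 16.429$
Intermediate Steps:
$Z{\left(M,v \right)} = -10 + M$ ($Z{\left(M,v \right)} = M - 10 = -10 + M$)
$\frac{1}{36 - 15} \cdot 30 + Z{\left(-5,-1 \right)} \left(4 - 5\right) = \frac{1}{36 - 15} \cdot 30 + \left(-10 - 5\right) \left(4 - 5\right) = \frac{1}{21} \cdot 30 - -15 = \frac{1}{21} \cdot 30 + 15 = \frac{10}{7} + 15 = \frac{115}{7}$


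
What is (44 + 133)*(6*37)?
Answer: 39294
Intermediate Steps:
(44 + 133)*(6*37) = 177*222 = 39294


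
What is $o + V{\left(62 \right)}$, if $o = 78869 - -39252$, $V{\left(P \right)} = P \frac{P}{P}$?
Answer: $118183$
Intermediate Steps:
$V{\left(P \right)} = P$ ($V{\left(P \right)} = P 1 = P$)
$o = 118121$ ($o = 78869 + 39252 = 118121$)
$o + V{\left(62 \right)} = 118121 + 62 = 118183$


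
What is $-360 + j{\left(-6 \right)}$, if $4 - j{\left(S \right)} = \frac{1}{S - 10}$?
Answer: $- \frac{5695}{16} \approx -355.94$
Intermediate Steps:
$j{\left(S \right)} = 4 - \frac{1}{-10 + S}$ ($j{\left(S \right)} = 4 - \frac{1}{S - 10} = 4 - \frac{1}{-10 + S}$)
$-360 + j{\left(-6 \right)} = -360 + \frac{-41 + 4 \left(-6\right)}{-10 - 6} = -360 + \frac{-41 - 24}{-16} = -360 - - \frac{65}{16} = -360 + \frac{65}{16} = - \frac{5695}{16}$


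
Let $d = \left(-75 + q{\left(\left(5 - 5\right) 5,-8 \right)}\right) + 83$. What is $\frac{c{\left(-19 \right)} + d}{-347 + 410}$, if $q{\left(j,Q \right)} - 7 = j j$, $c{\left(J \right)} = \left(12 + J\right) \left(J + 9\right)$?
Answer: $\frac{85}{63} \approx 1.3492$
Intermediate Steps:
$c{\left(J \right)} = \left(9 + J\right) \left(12 + J\right)$ ($c{\left(J \right)} = \left(12 + J\right) \left(9 + J\right) = \left(9 + J\right) \left(12 + J\right)$)
$q{\left(j,Q \right)} = 7 + j^{2}$ ($q{\left(j,Q \right)} = 7 + j j = 7 + j^{2}$)
$d = 15$ ($d = \left(-75 + \left(7 + \left(\left(5 - 5\right) 5\right)^{2}\right)\right) + 83 = \left(-75 + \left(7 + \left(0 \cdot 5\right)^{2}\right)\right) + 83 = \left(-75 + \left(7 + 0^{2}\right)\right) + 83 = \left(-75 + \left(7 + 0\right)\right) + 83 = \left(-75 + 7\right) + 83 = -68 + 83 = 15$)
$\frac{c{\left(-19 \right)} + d}{-347 + 410} = \frac{\left(108 + \left(-19\right)^{2} + 21 \left(-19\right)\right) + 15}{-347 + 410} = \frac{\left(108 + 361 - 399\right) + 15}{63} = \left(70 + 15\right) \frac{1}{63} = 85 \cdot \frac{1}{63} = \frac{85}{63}$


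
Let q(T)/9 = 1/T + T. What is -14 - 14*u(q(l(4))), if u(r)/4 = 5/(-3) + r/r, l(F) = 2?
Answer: 70/3 ≈ 23.333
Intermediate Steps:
q(T) = 9*T + 9/T (q(T) = 9*(1/T + T) = 9*(T + 1/T) = 9*T + 9/T)
u(r) = -8/3 (u(r) = 4*(5/(-3) + r/r) = 4*(5*(-⅓) + 1) = 4*(-5/3 + 1) = 4*(-⅔) = -8/3)
-14 - 14*u(q(l(4))) = -14 - 14*(-8/3) = -14 + 112/3 = 70/3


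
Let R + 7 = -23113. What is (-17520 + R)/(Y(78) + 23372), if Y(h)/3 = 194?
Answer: -20320/11977 ≈ -1.6966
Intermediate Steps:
R = -23120 (R = -7 - 23113 = -23120)
Y(h) = 582 (Y(h) = 3*194 = 582)
(-17520 + R)/(Y(78) + 23372) = (-17520 - 23120)/(582 + 23372) = -40640/23954 = -40640*1/23954 = -20320/11977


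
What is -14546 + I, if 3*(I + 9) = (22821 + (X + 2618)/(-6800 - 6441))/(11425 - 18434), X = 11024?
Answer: -4052683528604/278418507 ≈ -14556.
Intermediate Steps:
I = -2807925782/278418507 (I = -9 + ((22821 + (11024 + 2618)/(-6800 - 6441))/(11425 - 18434))/3 = -9 + ((22821 + 13642/(-13241))/(-7009))/3 = -9 + ((22821 + 13642*(-1/13241))*(-1/7009))/3 = -9 + ((22821 - 13642/13241)*(-1/7009))/3 = -9 + ((302159219/13241)*(-1/7009))/3 = -9 + (⅓)*(-302159219/92806169) = -9 - 302159219/278418507 = -2807925782/278418507 ≈ -10.085)
-14546 + I = -14546 - 2807925782/278418507 = -4052683528604/278418507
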